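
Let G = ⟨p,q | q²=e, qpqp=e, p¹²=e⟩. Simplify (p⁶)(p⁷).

Compute (p⁶) · (p⁷) by multiplying left to right and reducing via the relations at each step:
  (p⁶) · p⁷ = p

Answer: p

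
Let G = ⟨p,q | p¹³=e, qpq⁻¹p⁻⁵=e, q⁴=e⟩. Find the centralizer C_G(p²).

⟨p²⟩ ⊆ C_G(p²) since powers of p² commute with p²; so |C_G(p²)| ≥ |⟨p²⟩| = 13.
By orbit–stabilizer, |C_G(p²)| = |G| / |conj. class of p²| = 52 / 4 = 13.
The 13 elements commuting with p² are {e, p, p², p³, p⁴, p⁵, p⁶, p⁷, p⁸, p⁹, p¹⁰, p¹¹, p¹²}.

Answer: {e, p, p², p³, p⁴, p⁵, p⁶, p⁷, p⁸, p⁹, p¹⁰, p¹¹, p¹²}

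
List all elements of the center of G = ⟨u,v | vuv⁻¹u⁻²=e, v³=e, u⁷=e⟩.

An element z ∈ Z(G) iff z commutes with every generator.
For example e is central: e·u = u = u·e; e·v = v = v·e.
Whereas u ∉ Z(G) since u·v = uv ≠ u²v = v·u.
Checking each of the 21 elements this way gives Z(G) = {e}, of order 1.

Answer: {e}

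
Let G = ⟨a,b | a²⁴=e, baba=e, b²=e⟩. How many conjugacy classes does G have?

The conjugacy classes (representative and size) are:
  [e] (size 1), [a²³] (size 2), [a²] (size 2), [a³] (size 2), [a²⁰] (size 2), [a¹⁹] (size 2), [a⁶] (size 2), [a⁷] (size 2), [a⁸] (size 2), [a⁹] (size 2), [a¹⁴] (size 2), [a¹¹] (size 2), [a¹²] (size 1), [a⁴b] (size 12), [a⁵b] (size 12).
Class equation: 1 + 2 + 2 + 2 + 2 + 2 + 2 + 2 + 2 + 2 + 2 + 2 + 1 + 12 + 12 = 48 = |G|. So G has 15 conjugacy classes.

Answer: 15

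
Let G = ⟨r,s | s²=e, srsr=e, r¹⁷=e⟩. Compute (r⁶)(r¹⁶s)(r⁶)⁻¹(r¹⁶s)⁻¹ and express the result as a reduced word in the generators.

[(r⁶), (r¹⁶s)] = (r⁶)·(r¹⁶s)·(r⁶)⁻¹·(r¹⁶s)⁻¹.
  (r⁶) · (r¹⁶s) = r⁵s
  (r⁵s) · (r¹¹) = r¹¹s
  (r¹¹s) · (r¹⁶s) = r¹²

Answer: r¹²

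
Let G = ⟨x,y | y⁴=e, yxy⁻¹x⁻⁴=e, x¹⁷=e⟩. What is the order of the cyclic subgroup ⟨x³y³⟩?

|⟨x³y³⟩| equals the order of x³y³. Compute successive powers until reaching e:
  (x³y³)¹ = x³y³, (x³y³)² = x⁸y², (x³y³)³ = x⁵y, (x³y³)⁴ = e.
The smallest positive k with (x³y³)ᵏ = e is 4, so |⟨x³y³⟩| = 4.

Answer: 4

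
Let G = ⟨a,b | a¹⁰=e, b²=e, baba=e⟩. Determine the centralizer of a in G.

⟨a⟩ ⊆ C_G(a) since powers of a commute with a; so |C_G(a)| ≥ |⟨a⟩| = 10.
By orbit–stabilizer, |C_G(a)| = |G| / |conj. class of a| = 20 / 2 = 10.
The 10 elements commuting with a are {e, a, a², a³, a⁴, a⁵, a⁶, a⁷, a⁸, a⁹}.

Answer: {e, a, a², a³, a⁴, a⁵, a⁶, a⁷, a⁸, a⁹}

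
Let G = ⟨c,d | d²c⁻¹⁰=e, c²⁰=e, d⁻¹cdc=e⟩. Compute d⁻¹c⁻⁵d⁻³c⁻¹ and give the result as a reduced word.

Multiply left to right, reducing at each step:
  (d⁻¹) · c⁻⁵ = c⁵d⁻¹
  (c⁵d⁻¹) · d⁻³ = c⁵
  (c⁵) · c⁻¹ = c⁴

Answer: c⁴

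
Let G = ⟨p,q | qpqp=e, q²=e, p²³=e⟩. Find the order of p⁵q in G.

Compute successive powers until reaching e:
  (p⁵q)¹ = p⁵q, (p⁵q)² = e.
The smallest positive k with (p⁵q)ᵏ = e is 2.

Answer: 2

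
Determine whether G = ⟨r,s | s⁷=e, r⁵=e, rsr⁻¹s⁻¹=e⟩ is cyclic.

|G| = 35. The element rs has order 35 (its powers give 35 distinct elements), so ⟨rs⟩ = G and G is cyclic.

Answer: Yes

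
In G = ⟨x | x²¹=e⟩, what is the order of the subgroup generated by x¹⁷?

|⟨x¹⁷⟩| equals the order of x¹⁷. Compute successive powers until reaching e:
  (x¹⁷)¹ = x¹⁷, (x¹⁷)² = x¹³, (x¹⁷)³ = x⁹, (x¹⁷)⁴ = x⁵, (x¹⁷)⁵ = x, (x¹⁷)⁶ = x¹⁸, (x¹⁷)⁷ = x¹⁴, (x¹⁷)⁸ = x¹⁰, (x¹⁷)⁹ = x⁶, (x¹⁷)¹⁰ = x², (x¹⁷)¹¹ = x¹⁹, (x¹⁷)¹² = x¹⁵, (x¹⁷)¹³ = x¹¹, (x¹⁷)¹⁴ = x⁷, (x¹⁷)¹⁵ = x³, (x¹⁷)¹⁶ = x²⁰, (x¹⁷)¹⁷ = x¹⁶, (x¹⁷)¹⁸ = x¹², (x¹⁷)¹⁹ = x⁸, (x¹⁷)²⁰ = x⁴, (x¹⁷)²¹ = e.
The smallest positive k with (x¹⁷)ᵏ = e is 21, so |⟨x¹⁷⟩| = 21.

Answer: 21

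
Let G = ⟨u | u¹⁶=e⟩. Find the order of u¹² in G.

Compute successive powers until reaching e:
  (u¹²)¹ = u¹², (u¹²)² = u⁸, (u¹²)³ = u⁴, (u¹²)⁴ = e.
The smallest positive k with (u¹²)ᵏ = e is 4.

Answer: 4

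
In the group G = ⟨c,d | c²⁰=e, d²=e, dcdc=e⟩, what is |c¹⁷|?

Compute successive powers until reaching e:
  (c¹⁷)¹ = c¹⁷, (c¹⁷)² = c¹⁴, (c¹⁷)³ = c¹¹, (c¹⁷)⁴ = c⁸, (c¹⁷)⁵ = c⁵, (c¹⁷)⁶ = c², (c¹⁷)⁷ = c¹⁹, (c¹⁷)⁸ = c¹⁶, (c¹⁷)⁹ = c¹³, (c¹⁷)¹⁰ = c¹⁰, (c¹⁷)¹¹ = c⁷, (c¹⁷)¹² = c⁴, (c¹⁷)¹³ = c, (c¹⁷)¹⁴ = c¹⁸, (c¹⁷)¹⁵ = c¹⁵, (c¹⁷)¹⁶ = c¹², (c¹⁷)¹⁷ = c⁹, (c¹⁷)¹⁸ = c⁶, (c¹⁷)¹⁹ = c³, (c¹⁷)²⁰ = e.
The smallest positive k with (c¹⁷)ᵏ = e is 20.

Answer: 20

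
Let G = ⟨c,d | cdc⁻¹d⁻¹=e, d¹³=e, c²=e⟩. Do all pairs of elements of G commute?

Each pair of generators commutes: c·d = cd = d·c. Since the generators pairwise commute, every element of G commutes with every other, so G is abelian.

Answer: Yes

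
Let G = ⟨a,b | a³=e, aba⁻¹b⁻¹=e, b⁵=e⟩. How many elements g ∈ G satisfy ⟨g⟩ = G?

G is cyclic of order 15. An element generates G iff its order is 15, and a cyclic group of order 15 has exactly φ(15) = 8 such elements.

Answer: 8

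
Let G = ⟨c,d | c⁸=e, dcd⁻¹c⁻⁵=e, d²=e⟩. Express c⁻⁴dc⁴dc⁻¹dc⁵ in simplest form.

Multiply left to right, reducing at each step:
  (c⁴) · d = c⁴d
  (c⁴d) · c⁴ = d
  d · d = e
  e · c⁻¹ = c⁷
  (c⁷) · d = c⁷d
  (c⁷d) · c⁵ = d

Answer: d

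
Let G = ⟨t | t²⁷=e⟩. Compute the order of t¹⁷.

Compute successive powers until reaching e:
  (t¹⁷)¹ = t¹⁷, (t¹⁷)² = t⁷, (t¹⁷)³ = t²⁴, (t¹⁷)⁴ = t¹⁴, (t¹⁷)⁵ = t⁴, (t¹⁷)⁶ = t²¹, (t¹⁷)⁷ = t¹¹, (t¹⁷)⁸ = t, (t¹⁷)⁹ = t¹⁸, (t¹⁷)¹⁰ = t⁸, (t¹⁷)¹¹ = t²⁵, (t¹⁷)¹² = t¹⁵, (t¹⁷)¹³ = t⁵, (t¹⁷)¹⁴ = t²², (t¹⁷)¹⁵ = t¹², (t¹⁷)¹⁶ = t², (t¹⁷)¹⁷ = t¹⁹, (t¹⁷)¹⁸ = t⁹, (t¹⁷)¹⁹ = t²⁶, (t¹⁷)²⁰ = t¹⁶, (t¹⁷)²¹ = t⁶, (t¹⁷)²² = t²³, (t¹⁷)²³ = t¹³, (t¹⁷)²⁴ = t³, (t¹⁷)²⁵ = t²⁰, (t¹⁷)²⁶ = t¹⁰, (t¹⁷)²⁷ = e.
The smallest positive k with (t¹⁷)ᵏ = e is 27.

Answer: 27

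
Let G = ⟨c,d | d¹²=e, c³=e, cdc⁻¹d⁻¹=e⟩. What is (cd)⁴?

Compute successive powers of (cd), reducing at each step:
  (cd)²: (cd) · c = c²d;   (c²d) · d = c²d²
  (cd)³: (c²d²) · c = d²;   (d²) · d = d³
  (cd)⁴: (d³) · c = cd³;   (cd³) · d = cd⁴

Answer: cd⁴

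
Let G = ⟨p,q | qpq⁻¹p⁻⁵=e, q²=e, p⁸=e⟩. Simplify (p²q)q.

Compute (p²q) · q by multiplying left to right and reducing via the relations at each step:
  (p²q) · q = p²

Answer: p²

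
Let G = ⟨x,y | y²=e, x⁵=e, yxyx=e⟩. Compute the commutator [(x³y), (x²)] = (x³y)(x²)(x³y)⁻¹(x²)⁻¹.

[(x³y), (x²)] = (x³y)·(x²)·(x³y)⁻¹·(x²)⁻¹.
  (x³y) · (x²) = xy
  (xy) · (x³y) = x³
  (x³) · (x³) = x

Answer: x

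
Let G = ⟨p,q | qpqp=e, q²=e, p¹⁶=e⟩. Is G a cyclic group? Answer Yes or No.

Every cyclic group is abelian. But p·q = pq while q·p = p¹⁵q, so p·q ≠ q·p and G is not abelian. Hence G is not cyclic.

Answer: No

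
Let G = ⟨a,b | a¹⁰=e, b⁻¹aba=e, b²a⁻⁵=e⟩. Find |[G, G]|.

G' = [G, G] is generated by all commutators. The generator-pair commutators are: [a, b] = a².
The subgroup they normally generate is {e, a², a⁴, a⁶, a⁸}, of order 5.
Check: |G/G'| = 20/5 = 4 is the order of the abelianisation.

Answer: 5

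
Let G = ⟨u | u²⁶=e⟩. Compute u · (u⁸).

Compute u · (u⁸) by multiplying left to right and reducing via the relations at each step:
  u · u⁸ = u⁹

Answer: u⁹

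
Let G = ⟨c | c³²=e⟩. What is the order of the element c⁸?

Compute successive powers until reaching e:
  (c⁸)¹ = c⁸, (c⁸)² = c¹⁶, (c⁸)³ = c²⁴, (c⁸)⁴ = e.
The smallest positive k with (c⁸)ᵏ = e is 4.

Answer: 4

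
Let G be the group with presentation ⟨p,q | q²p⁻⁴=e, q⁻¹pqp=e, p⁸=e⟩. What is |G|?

Enumerate words in the generators, reducing via the relations: the distinct elements are
  {e, p, q, pq, p², p³, p⁴, p⁵, p⁶, p⁷, p²q, p³q, q⁻¹, pq⁻¹, p²q⁻¹, p³q⁻¹}.
No further products give new elements, so |G| = 16.

Answer: 16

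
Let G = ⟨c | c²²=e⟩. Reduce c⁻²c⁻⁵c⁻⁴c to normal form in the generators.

Multiply left to right, reducing at each step:
  (c²⁰) · c⁻⁵ = c¹⁵
  (c¹⁵) · c⁻⁴ = c¹¹
  (c¹¹) · c = c¹²

Answer: c¹²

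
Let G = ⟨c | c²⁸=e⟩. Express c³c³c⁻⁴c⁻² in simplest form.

Multiply left to right, reducing at each step:
  (c³) · c³ = c⁶
  (c⁶) · c⁻⁴ = c²
  (c²) · c⁻² = e

Answer: e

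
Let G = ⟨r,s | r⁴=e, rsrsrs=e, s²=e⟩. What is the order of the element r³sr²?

Compute successive powers until reaching e:
  (r³sr²)¹ = r³sr², (r³sr²)² = r²sr, (r³sr²)³ = e.
The smallest positive k with (r³sr²)ᵏ = e is 3.

Answer: 3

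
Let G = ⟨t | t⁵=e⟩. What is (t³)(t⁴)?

Compute (t³) · (t⁴) by multiplying left to right and reducing via the relations at each step:
  (t³) · t⁴ = t²

Answer: t²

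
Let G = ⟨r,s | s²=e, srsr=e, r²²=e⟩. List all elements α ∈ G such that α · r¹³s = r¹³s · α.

⟨r¹³s⟩ ⊆ C_G(r¹³s) since powers of r¹³s commute with r¹³s; so |C_G(r¹³s)| ≥ |⟨r¹³s⟩| = 2.
By orbit–stabilizer, |C_G(r¹³s)| = |G| / |conj. class of r¹³s| = 44 / 11 = 4.
The 4 elements commuting with r¹³s are {e, r¹¹, r²s, r¹³s}.

Answer: {e, r¹¹, r²s, r¹³s}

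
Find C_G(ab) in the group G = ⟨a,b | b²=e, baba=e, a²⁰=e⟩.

⟨ab⟩ ⊆ C_G(ab) since powers of ab commute with ab; so |C_G(ab)| ≥ |⟨ab⟩| = 2.
By orbit–stabilizer, |C_G(ab)| = |G| / |conj. class of ab| = 40 / 10 = 4.
The 4 elements commuting with ab are {e, a¹⁰, ab, a¹¹b}.

Answer: {e, a¹⁰, ab, a¹¹b}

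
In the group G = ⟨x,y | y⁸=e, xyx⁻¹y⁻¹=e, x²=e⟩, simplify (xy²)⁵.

Compute successive powers of (xy²), reducing at each step:
  (xy²)²: (xy²) · x = y²;   (y²) · y² = y⁴
  (xy²)³: (y⁴) · x = xy⁴;   (xy⁴) · y² = xy⁶
  (xy²)⁴: (xy⁶) · x = y⁶;   (y⁶) · y² = e
  (xy²)⁵: e · x = x;   x · y² = xy²

Answer: xy²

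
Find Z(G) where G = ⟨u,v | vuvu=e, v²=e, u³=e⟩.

An element z ∈ Z(G) iff z commutes with every generator.
For example e is central: e·u = u = u·e; e·v = v = v·e.
Whereas u ∉ Z(G) since u·v = uv ≠ u²v = v·u.
Checking each of the 6 elements this way gives Z(G) = {e}, of order 1.

Answer: {e}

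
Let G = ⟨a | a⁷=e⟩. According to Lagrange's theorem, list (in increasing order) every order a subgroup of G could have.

|G| = 7 = 7. By Lagrange's theorem the order of any subgroup divides 7; the divisors of 7 are 1, 7.

Answer: 1, 7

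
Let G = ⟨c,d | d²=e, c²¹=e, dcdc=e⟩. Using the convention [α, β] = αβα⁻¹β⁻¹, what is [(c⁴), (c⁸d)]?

[(c⁴), (c⁸d)] = (c⁴)·(c⁸d)·(c⁴)⁻¹·(c⁸d)⁻¹.
  (c⁴) · (c⁸d) = c¹²d
  (c¹²d) · (c¹⁷) = c¹⁶d
  (c¹⁶d) · (c⁸d) = c⁸

Answer: c⁸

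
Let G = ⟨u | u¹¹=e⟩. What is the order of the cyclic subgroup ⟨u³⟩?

|⟨u³⟩| equals the order of u³. Compute successive powers until reaching e:
  (u³)¹ = u³, (u³)² = u⁶, (u³)³ = u⁹, (u³)⁴ = u, (u³)⁵ = u⁴, (u³)⁶ = u⁷, (u³)⁷ = u¹⁰, (u³)⁸ = u², (u³)⁹ = u⁵, (u³)¹⁰ = u⁸, (u³)¹¹ = e.
The smallest positive k with (u³)ᵏ = e is 11, so |⟨u³⟩| = 11.

Answer: 11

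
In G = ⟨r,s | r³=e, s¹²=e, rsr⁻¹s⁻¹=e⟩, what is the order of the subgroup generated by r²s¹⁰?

|⟨r²s¹⁰⟩| equals the order of r²s¹⁰. Compute successive powers until reaching e:
  (r²s¹⁰)¹ = r²s¹⁰, (r²s¹⁰)² = rs⁸, (r²s¹⁰)³ = s⁶, (r²s¹⁰)⁴ = r²s⁴, (r²s¹⁰)⁵ = rs², (r²s¹⁰)⁶ = e.
The smallest positive k with (r²s¹⁰)ᵏ = e is 6, so |⟨r²s¹⁰⟩| = 6.

Answer: 6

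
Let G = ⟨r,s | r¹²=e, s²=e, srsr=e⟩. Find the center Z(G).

An element z ∈ Z(G) iff z commutes with every generator.
For example r⁶ is central: (r⁶)·r = r⁷ = r·(r⁶); (r⁶)·s = r⁶s = s·(r⁶).
Whereas r ∉ Z(G) since r·s = rs ≠ r¹¹s = s·r.
Checking each of the 24 elements this way gives Z(G) = {e, r⁶}, of order 2.

Answer: {e, r⁶}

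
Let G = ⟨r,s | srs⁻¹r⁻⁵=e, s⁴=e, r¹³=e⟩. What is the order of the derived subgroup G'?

G' = [G, G] is generated by all commutators. The generator-pair commutators are: [r, s] = r⁹.
The subgroup they normally generate is {e, r, r², r³, r⁴, r⁵, r⁶, r⁷, r⁸, r⁹, r¹⁰, r¹¹, r¹²}, of order 13.
Check: |G/G'| = 52/13 = 4 is the order of the abelianisation.

Answer: 13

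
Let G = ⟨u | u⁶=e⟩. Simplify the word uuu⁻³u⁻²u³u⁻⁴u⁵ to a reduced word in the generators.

Multiply left to right, reducing at each step:
  u · u = u²
  (u²) · u⁻³ = u⁵
  (u⁵) · u⁻² = u³
  (u³) · u³ = e
  e · u⁻⁴ = u²
  (u²) · u⁵ = u

Answer: u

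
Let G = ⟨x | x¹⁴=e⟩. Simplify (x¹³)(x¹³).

Compute (x¹³) · (x¹³) by multiplying left to right and reducing via the relations at each step:
  (x¹³) · x¹³ = x¹²

Answer: x¹²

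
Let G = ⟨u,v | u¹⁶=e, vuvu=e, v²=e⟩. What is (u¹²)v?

Compute (u¹²) · v by multiplying left to right and reducing via the relations at each step:
  (u¹²) · v = u¹²v

Answer: u¹²v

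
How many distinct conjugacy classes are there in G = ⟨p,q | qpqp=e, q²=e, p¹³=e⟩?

The conjugacy classes (representative and size) are:
  [e] (size 1), [p¹²] (size 2), [p¹¹] (size 2), [p³] (size 2), [p⁴] (size 2), [p⁸] (size 2), [p⁶] (size 2), [q] (size 13).
Class equation: 1 + 2 + 2 + 2 + 2 + 2 + 2 + 13 = 26 = |G|. So G has 8 conjugacy classes.

Answer: 8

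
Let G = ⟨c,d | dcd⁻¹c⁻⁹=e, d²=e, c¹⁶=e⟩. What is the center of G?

An element z ∈ Z(G) iff z commutes with every generator.
For example c² is central: (c²)·c = c³ = c·(c²); (c²)·d = c²d = d·(c²).
Whereas c ∉ Z(G) since c·d = cd ≠ c⁹d = d·c.
Checking each of the 32 elements this way gives Z(G) = {e, c², c⁴, c⁶, c⁸, c¹⁰, c¹², c¹⁴}, of order 8.

Answer: {e, c², c⁴, c⁶, c⁸, c¹⁰, c¹², c¹⁴}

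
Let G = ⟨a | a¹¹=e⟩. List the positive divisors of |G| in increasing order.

|G| = 11 = 11. By Lagrange's theorem the order of any subgroup divides 11; the divisors of 11 are 1, 11.

Answer: 1, 11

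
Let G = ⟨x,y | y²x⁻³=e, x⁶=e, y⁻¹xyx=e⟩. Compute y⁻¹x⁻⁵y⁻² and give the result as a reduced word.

Multiply left to right, reducing at each step:
  (y⁻¹) · x⁻⁵ = x²y
  (x²y) · y⁻² = x²y⁻¹

Answer: x²y⁻¹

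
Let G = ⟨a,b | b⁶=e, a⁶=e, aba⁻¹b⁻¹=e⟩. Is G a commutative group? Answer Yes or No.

Each pair of generators commutes: a·b = ab = b·a. Since the generators pairwise commute, every element of G commutes with every other, so G is abelian.

Answer: Yes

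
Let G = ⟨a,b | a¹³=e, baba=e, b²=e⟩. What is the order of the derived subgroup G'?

G' = [G, G] is generated by all commutators. The generator-pair commutators are: [a, b] = a².
The subgroup they normally generate is {e, a, a², a³, a⁴, a⁵, a⁶, a⁷, a⁸, a⁹, a¹⁰, a¹¹, a¹²}, of order 13.
Check: |G/G'| = 26/13 = 2 is the order of the abelianisation.

Answer: 13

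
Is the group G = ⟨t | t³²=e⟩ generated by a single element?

|G| = 32. The element t has order 32 (its powers give 32 distinct elements), so ⟨t⟩ = G and G is cyclic.

Answer: Yes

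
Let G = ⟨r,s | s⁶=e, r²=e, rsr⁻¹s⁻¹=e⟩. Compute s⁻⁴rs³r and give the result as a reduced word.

Multiply left to right, reducing at each step:
  (s²) · r = rs²
  (rs²) · s³ = rs⁵
  (rs⁵) · r = s⁵

Answer: s⁵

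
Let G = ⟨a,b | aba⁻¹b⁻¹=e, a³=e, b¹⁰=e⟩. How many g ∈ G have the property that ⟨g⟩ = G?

G is cyclic of order 30. An element generates G iff its order is 30, and a cyclic group of order 30 has exactly φ(30) = 8 such elements.

Answer: 8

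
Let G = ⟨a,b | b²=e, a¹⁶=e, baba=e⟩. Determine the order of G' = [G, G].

G' = [G, G] is generated by all commutators. The generator-pair commutators are: [a, b] = a².
The subgroup they normally generate is {e, a², a⁴, a⁶, a⁸, a¹⁰, a¹², a¹⁴}, of order 8.
Check: |G/G'| = 32/8 = 4 is the order of the abelianisation.

Answer: 8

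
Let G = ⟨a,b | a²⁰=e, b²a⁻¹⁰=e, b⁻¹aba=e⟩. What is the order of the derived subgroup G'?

G' = [G, G] is generated by all commutators. The generator-pair commutators are: [a, b] = a².
The subgroup they normally generate is {e, a², a⁴, a⁶, a⁸, a¹⁰, a¹², a¹⁴, a¹⁶, a¹⁸}, of order 10.
Check: |G/G'| = 40/10 = 4 is the order of the abelianisation.

Answer: 10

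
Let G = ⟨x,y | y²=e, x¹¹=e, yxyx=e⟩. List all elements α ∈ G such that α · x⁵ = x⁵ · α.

⟨x⁵⟩ ⊆ C_G(x⁵) since powers of x⁵ commute with x⁵; so |C_G(x⁵)| ≥ |⟨x⁵⟩| = 11.
By orbit–stabilizer, |C_G(x⁵)| = |G| / |conj. class of x⁵| = 22 / 2 = 11.
The 11 elements commuting with x⁵ are {e, x, x², x³, x⁴, x⁵, x⁶, x⁷, x⁸, x⁹, x¹⁰}.

Answer: {e, x, x², x³, x⁴, x⁵, x⁶, x⁷, x⁸, x⁹, x¹⁰}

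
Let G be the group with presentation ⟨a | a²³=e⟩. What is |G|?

G is generated by a single element, so G is cyclic. The relator gives a²³ = e and no smaller power is forced to be e, so the 23 powers {a, e, a², a³, a⁴, a⁵, a⁶, a⁷, a⁸, a⁹, a²², a²¹, a²⁰, a¹², a¹³, a¹¹, a¹⁰, a¹⁴, a¹⁵, a¹⁶, a¹⁷, a¹⁸, a¹⁹} are distinct. Hence |G| = 23.

Answer: 23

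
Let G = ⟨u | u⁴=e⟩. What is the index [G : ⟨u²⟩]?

First find ord(u²) by computing successive powers:
  (u²)¹ = u², (u²)² = e.
So |⟨u²⟩| = ord(u²) = 2. With |G| = 4, by Lagrange [G : ⟨u²⟩] = 4/2 = 2.

Answer: 2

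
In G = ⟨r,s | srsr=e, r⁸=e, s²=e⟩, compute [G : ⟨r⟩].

First find ord(r) by computing successive powers:
  r¹ = r, r² = r², r³ = r³, r⁴ = r⁴, r⁵ = r⁵, r⁶ = r⁶, r⁷ = r⁷, r⁸ = e.
So |⟨r⟩| = ord(r) = 8. With |G| = 16, by Lagrange [G : ⟨r⟩] = 16/8 = 2.

Answer: 2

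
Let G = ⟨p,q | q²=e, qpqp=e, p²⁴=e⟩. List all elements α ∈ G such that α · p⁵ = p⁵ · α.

⟨p⁵⟩ ⊆ C_G(p⁵) since powers of p⁵ commute with p⁵; so |C_G(p⁵)| ≥ |⟨p⁵⟩| = 24.
By orbit–stabilizer, |C_G(p⁵)| = |G| / |conj. class of p⁵| = 48 / 2 = 24.
The 24 elements commuting with p⁵ are {e, p, p², p³, p⁴, p⁵, p⁶, p⁷, p⁸, p⁹, p¹⁰, p¹¹, p¹², p¹³, p¹⁴, p¹⁵, p¹⁶, p¹⁷, p¹⁸, p¹⁹, p²⁰, p²¹, p²², p²³}.

Answer: {e, p, p², p³, p⁴, p⁵, p⁶, p⁷, p⁸, p⁹, p¹⁰, p¹¹, p¹², p¹³, p¹⁴, p¹⁵, p¹⁶, p¹⁷, p¹⁸, p¹⁹, p²⁰, p²¹, p²², p²³}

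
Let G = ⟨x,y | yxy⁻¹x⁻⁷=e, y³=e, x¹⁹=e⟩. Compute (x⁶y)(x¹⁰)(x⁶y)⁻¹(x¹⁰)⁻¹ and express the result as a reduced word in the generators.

[(x⁶y), (x¹⁰)] = (x⁶y)·(x¹⁰)·(x⁶y)⁻¹·(x¹⁰)⁻¹.
  (x⁶y) · (x¹⁰) = y
  y · (x¹⁰y²) = x¹³
  (x¹³) · (x⁹) = x³

Answer: x³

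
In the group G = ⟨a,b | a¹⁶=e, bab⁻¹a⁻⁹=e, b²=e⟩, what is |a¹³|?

Compute successive powers until reaching e:
  (a¹³)¹ = a¹³, (a¹³)² = a¹⁰, (a¹³)³ = a⁷, (a¹³)⁴ = a⁴, (a¹³)⁵ = a, (a¹³)⁶ = a¹⁴, (a¹³)⁷ = a¹¹, (a¹³)⁸ = a⁸, (a¹³)⁹ = a⁵, (a¹³)¹⁰ = a², (a¹³)¹¹ = a¹⁵, (a¹³)¹² = a¹², (a¹³)¹³ = a⁹, (a¹³)¹⁴ = a⁶, (a¹³)¹⁵ = a³, (a¹³)¹⁶ = e.
The smallest positive k with (a¹³)ᵏ = e is 16.

Answer: 16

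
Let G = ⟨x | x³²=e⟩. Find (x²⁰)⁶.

Compute successive powers of (x²⁰), reducing at each step:
  (x²⁰)²: (x²⁰) · x²⁰ = x⁸
  (x²⁰)³: (x⁸) · x²⁰ = x²⁸
  (x²⁰)⁴: (x²⁸) · x²⁰ = x¹⁶
  (x²⁰)⁵: (x¹⁶) · x²⁰ = x⁴
  (x²⁰)⁶: (x⁴) · x²⁰ = x²⁴

Answer: x²⁴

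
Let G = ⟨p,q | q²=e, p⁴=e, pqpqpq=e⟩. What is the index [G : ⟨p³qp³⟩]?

First find ord(p³qp³) by computing successive powers:
  (p³qp³)¹ = p³qp³, (p³qp³)² = qp²q, (p³qp³)³ = pqp, (p³qp³)⁴ = e.
So |⟨p³qp³⟩| = ord(p³qp³) = 4. With |G| = 24, by Lagrange [G : ⟨p³qp³⟩] = 24/4 = 6.

Answer: 6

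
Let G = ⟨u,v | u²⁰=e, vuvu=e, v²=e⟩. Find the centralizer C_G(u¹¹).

⟨u¹¹⟩ ⊆ C_G(u¹¹) since powers of u¹¹ commute with u¹¹; so |C_G(u¹¹)| ≥ |⟨u¹¹⟩| = 20.
By orbit–stabilizer, |C_G(u¹¹)| = |G| / |conj. class of u¹¹| = 40 / 2 = 20.
The 20 elements commuting with u¹¹ are {e, u, u², u³, u⁴, u⁵, u⁶, u⁷, u⁸, u⁹, u¹⁰, u¹¹, u¹², u¹³, u¹⁴, u¹⁵, u¹⁶, u¹⁷, u¹⁸, u¹⁹}.

Answer: {e, u, u², u³, u⁴, u⁵, u⁶, u⁷, u⁸, u⁹, u¹⁰, u¹¹, u¹², u¹³, u¹⁴, u¹⁵, u¹⁶, u¹⁷, u¹⁸, u¹⁹}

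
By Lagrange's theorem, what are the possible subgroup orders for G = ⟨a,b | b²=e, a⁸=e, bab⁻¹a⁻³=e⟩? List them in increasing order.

|G| = 16 = 2⁴. By Lagrange's theorem the order of any subgroup divides 16; the divisors of 16 are 1, 2, 4, 8, 16.

Answer: 1, 2, 4, 8, 16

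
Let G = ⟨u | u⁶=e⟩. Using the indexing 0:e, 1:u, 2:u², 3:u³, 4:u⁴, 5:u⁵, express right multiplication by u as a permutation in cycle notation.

(0 1 2 3 4 5)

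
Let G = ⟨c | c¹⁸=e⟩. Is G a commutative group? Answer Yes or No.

G has a single generator, so G is cyclic and hence abelian.

Answer: Yes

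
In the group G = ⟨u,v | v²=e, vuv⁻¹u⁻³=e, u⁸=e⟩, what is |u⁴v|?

Compute successive powers until reaching e:
  (u⁴v)¹ = u⁴v, (u⁴v)² = e.
The smallest positive k with (u⁴v)ᵏ = e is 2.

Answer: 2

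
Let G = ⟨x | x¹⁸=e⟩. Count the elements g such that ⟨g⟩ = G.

G is cyclic of order 18. An element generates G iff its order is 18, and a cyclic group of order 18 has exactly φ(18) = 6 such elements.

Answer: 6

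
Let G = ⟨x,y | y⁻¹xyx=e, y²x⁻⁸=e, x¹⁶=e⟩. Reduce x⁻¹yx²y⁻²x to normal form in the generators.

Multiply left to right, reducing at each step:
  (x¹⁵) · y = x⁷y⁻¹
  (x⁷y⁻¹) · x² = x⁵y⁻¹
  (x⁵y⁻¹) · y⁻² = x⁵y
  (x⁵y) · x = x⁴y

Answer: x⁴y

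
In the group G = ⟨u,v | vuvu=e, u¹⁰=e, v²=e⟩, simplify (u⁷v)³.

Compute successive powers of (u⁷v), reducing at each step:
  (u⁷v)²: (u⁷v) · u⁷ = v;   v · v = e
  (u⁷v)³: e · u⁷ = u⁷;   (u⁷) · v = u⁷v

Answer: u⁷v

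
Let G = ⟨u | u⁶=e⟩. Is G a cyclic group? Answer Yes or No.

|G| = 6. The element u has order 6 (its powers give 6 distinct elements), so ⟨u⟩ = G and G is cyclic.

Answer: Yes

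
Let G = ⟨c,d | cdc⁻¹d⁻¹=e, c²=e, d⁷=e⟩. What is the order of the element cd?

Compute successive powers until reaching e:
  (cd)¹ = cd, (cd)² = d², (cd)³ = cd³, (cd)⁴ = d⁴, (cd)⁵ = cd⁵, (cd)⁶ = d⁶, (cd)⁷ = c, (cd)⁸ = d, (cd)⁹ = cd², (cd)¹⁰ = d³, (cd)¹¹ = cd⁴, (cd)¹² = d⁵, (cd)¹³ = cd⁶, (cd)¹⁴ = e.
The smallest positive k with (cd)ᵏ = e is 14.

Answer: 14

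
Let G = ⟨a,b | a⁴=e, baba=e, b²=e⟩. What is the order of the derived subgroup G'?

G' = [G, G] is generated by all commutators. The generator-pair commutators are: [a, b] = a².
The subgroup they normally generate is {e, a²}, of order 2.
Check: |G/G'| = 8/2 = 4 is the order of the abelianisation.

Answer: 2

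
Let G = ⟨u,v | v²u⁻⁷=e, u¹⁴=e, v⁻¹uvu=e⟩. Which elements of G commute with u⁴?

⟨u⁴⟩ ⊆ C_G(u⁴) since powers of u⁴ commute with u⁴; so |C_G(u⁴)| ≥ |⟨u⁴⟩| = 7.
By orbit–stabilizer, |C_G(u⁴)| = |G| / |conj. class of u⁴| = 28 / 2 = 14.
The 14 elements commuting with u⁴ are {e, u, u², u³, u⁴, u⁵, u⁶, u⁷, u⁸, u⁹, u¹⁰, u¹¹, u¹², u¹³}.

Answer: {e, u, u², u³, u⁴, u⁵, u⁶, u⁷, u⁸, u⁹, u¹⁰, u¹¹, u¹², u¹³}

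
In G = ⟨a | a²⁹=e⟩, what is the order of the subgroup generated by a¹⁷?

|⟨a¹⁷⟩| equals the order of a¹⁷. Compute successive powers until reaching e:
  (a¹⁷)¹ = a¹⁷, (a¹⁷)² = a⁵, (a¹⁷)³ = a²², (a¹⁷)⁴ = a¹⁰, (a¹⁷)⁵ = a²⁷, (a¹⁷)⁶ = a¹⁵, (a¹⁷)⁷ = a³, (a¹⁷)⁸ = a²⁰, (a¹⁷)⁹ = a⁸, (a¹⁷)¹⁰ = a²⁵, (a¹⁷)¹¹ = a¹³, (a¹⁷)¹² = a, (a¹⁷)¹³ = a¹⁸, (a¹⁷)¹⁴ = a⁶, (a¹⁷)¹⁵ = a²³, (a¹⁷)¹⁶ = a¹¹, (a¹⁷)¹⁷ = a²⁸, (a¹⁷)¹⁸ = a¹⁶, (a¹⁷)¹⁹ = a⁴, (a¹⁷)²⁰ = a²¹, (a¹⁷)²¹ = a⁹, (a¹⁷)²² = a²⁶, (a¹⁷)²³ = a¹⁴, (a¹⁷)²⁴ = a², (a¹⁷)²⁵ = a¹⁹, (a¹⁷)²⁶ = a⁷, (a¹⁷)²⁷ = a²⁴, (a¹⁷)²⁸ = a¹², (a¹⁷)²⁹ = e.
The smallest positive k with (a¹⁷)ᵏ = e is 29, so |⟨a¹⁷⟩| = 29.

Answer: 29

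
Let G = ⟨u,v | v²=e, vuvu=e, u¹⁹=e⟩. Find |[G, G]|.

G' = [G, G] is generated by all commutators. The generator-pair commutators are: [u, v] = u².
The subgroup they normally generate is {e, u, u², u³, u⁴, u⁵, u⁶, u⁷, u⁸, u⁹, u¹⁰, u¹¹, u¹², u¹³, u¹⁴, u¹⁵, u¹⁶, u¹⁷, u¹⁸}, of order 19.
Check: |G/G'| = 38/19 = 2 is the order of the abelianisation.

Answer: 19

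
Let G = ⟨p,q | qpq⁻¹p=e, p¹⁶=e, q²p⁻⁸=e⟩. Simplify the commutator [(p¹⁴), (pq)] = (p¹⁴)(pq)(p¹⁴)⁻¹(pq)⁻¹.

[(p¹⁴), (pq)] = (p¹⁴)·(pq)·(p¹⁴)⁻¹·(pq)⁻¹.
  (p¹⁴) · (pq) = p⁷q⁻¹
  (p⁷q⁻¹) · (p²) = p⁵q⁻¹
  (p⁵q⁻¹) · (pq⁻¹) = p¹²

Answer: p¹²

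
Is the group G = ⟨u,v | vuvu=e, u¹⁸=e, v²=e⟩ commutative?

u·v = uv but v·u = u¹⁷v, so u·v ≠ v·u and G is not abelian.

Answer: No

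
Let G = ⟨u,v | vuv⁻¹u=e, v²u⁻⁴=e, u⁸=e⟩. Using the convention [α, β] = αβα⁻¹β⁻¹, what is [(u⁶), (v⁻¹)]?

[(u⁶), (v⁻¹)] = (u⁶)·(v⁻¹)·(u⁶)⁻¹·(v⁻¹)⁻¹.
  (u⁶) · (v⁻¹) = u²v
  (u²v) · (u²) = v
  v · v = u⁴

Answer: u⁴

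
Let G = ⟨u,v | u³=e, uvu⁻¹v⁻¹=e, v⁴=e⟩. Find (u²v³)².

Compute successive powers of (u²v³), reducing at each step:
  (u²v³)²: (u²v³) · u² = uv³;   (uv³) · v³ = uv²

Answer: uv²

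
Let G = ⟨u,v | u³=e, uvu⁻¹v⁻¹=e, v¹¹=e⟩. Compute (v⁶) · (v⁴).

Compute (v⁶) · (v⁴) by multiplying left to right and reducing via the relations at each step:
  (v⁶) · v⁴ = v¹⁰

Answer: v¹⁰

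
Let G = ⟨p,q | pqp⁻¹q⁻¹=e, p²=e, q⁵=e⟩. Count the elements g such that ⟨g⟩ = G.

G is cyclic of order 10. An element generates G iff its order is 10, and a cyclic group of order 10 has exactly φ(10) = 4 such elements.

Answer: 4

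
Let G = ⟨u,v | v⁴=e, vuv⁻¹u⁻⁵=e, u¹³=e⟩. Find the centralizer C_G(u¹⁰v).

⟨u¹⁰v⟩ ⊆ C_G(u¹⁰v) since powers of u¹⁰v commute with u¹⁰v; so |C_G(u¹⁰v)| ≥ |⟨u¹⁰v⟩| = 4.
By orbit–stabilizer, |C_G(u¹⁰v)| = |G| / |conj. class of u¹⁰v| = 52 / 13 = 4.
The 4 elements commuting with u¹⁰v are {e, u¹⁰v, u⁸v², u¹¹v³}.

Answer: {e, u¹⁰v, u⁸v², u¹¹v³}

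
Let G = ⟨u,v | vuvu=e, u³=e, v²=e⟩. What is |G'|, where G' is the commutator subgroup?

G' = [G, G] is generated by all commutators. The generator-pair commutators are: [u, v] = u².
The subgroup they normally generate is {e, u, u²}, of order 3.
Check: |G/G'| = 6/3 = 2 is the order of the abelianisation.

Answer: 3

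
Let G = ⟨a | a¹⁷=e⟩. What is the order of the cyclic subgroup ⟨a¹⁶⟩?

|⟨a¹⁶⟩| equals the order of a¹⁶. Compute successive powers until reaching e:
  (a¹⁶)¹ = a¹⁶, (a¹⁶)² = a¹⁵, (a¹⁶)³ = a¹⁴, (a¹⁶)⁴ = a¹³, (a¹⁶)⁵ = a¹², (a¹⁶)⁶ = a¹¹, (a¹⁶)⁷ = a¹⁰, (a¹⁶)⁸ = a⁹, (a¹⁶)⁹ = a⁸, (a¹⁶)¹⁰ = a⁷, (a¹⁶)¹¹ = a⁶, (a¹⁶)¹² = a⁵, (a¹⁶)¹³ = a⁴, (a¹⁶)¹⁴ = a³, (a¹⁶)¹⁵ = a², (a¹⁶)¹⁶ = a, (a¹⁶)¹⁷ = e.
The smallest positive k with (a¹⁶)ᵏ = e is 17, so |⟨a¹⁶⟩| = 17.

Answer: 17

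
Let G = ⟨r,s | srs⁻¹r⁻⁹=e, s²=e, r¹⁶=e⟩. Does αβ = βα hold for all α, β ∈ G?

r·s = rs but s·r = r⁹s, so r·s ≠ s·r and G is not abelian.

Answer: No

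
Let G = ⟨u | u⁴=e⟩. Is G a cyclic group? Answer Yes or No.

|G| = 4. The element u has order 4 (its powers give 4 distinct elements), so ⟨u⟩ = G and G is cyclic.

Answer: Yes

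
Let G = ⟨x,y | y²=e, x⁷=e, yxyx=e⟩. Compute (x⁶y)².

Compute successive powers of (x⁶y), reducing at each step:
  (x⁶y)²: (x⁶y) · x⁶ = y;   y · y = e

Answer: e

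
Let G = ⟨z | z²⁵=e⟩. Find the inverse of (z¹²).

The order of (z¹²) is 25 (smallest k with (z¹²)ᵏ = e), so (z¹²)⁻¹ = (z¹²)²⁴ = z¹³.
Check: (z¹²) · (z¹³) → (z¹²) · z¹³ = e, giving e as required.

Answer: z¹³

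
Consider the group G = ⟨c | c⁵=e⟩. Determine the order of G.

G is generated by a single element, so G is cyclic. The relator gives c⁵ = e and no smaller power is forced to be e, so the 5 powers {c, e, c², c³, c⁴} are distinct. Hence |G| = 5.

Answer: 5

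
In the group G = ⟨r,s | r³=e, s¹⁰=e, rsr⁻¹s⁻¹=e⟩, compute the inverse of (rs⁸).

The order of (rs⁸) is 15 (smallest k with (rs⁸)ᵏ = e), so (rs⁸)⁻¹ = (rs⁸)¹⁴ = r²s².
Check: (rs⁸) · (r²s²) → (rs⁸) · r² = s⁸;   (s⁸) · s² = e, giving e as required.

Answer: r²s²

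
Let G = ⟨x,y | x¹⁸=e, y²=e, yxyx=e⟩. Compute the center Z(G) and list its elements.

An element z ∈ Z(G) iff z commutes with every generator.
For example x⁹ is central: (x⁹)·x = x¹⁰ = x·(x⁹); (x⁹)·y = x⁹y = y·(x⁹).
Whereas x ∉ Z(G) since x·y = xy ≠ x¹⁷y = y·x.
Checking each of the 36 elements this way gives Z(G) = {e, x⁹}, of order 2.

Answer: {e, x⁹}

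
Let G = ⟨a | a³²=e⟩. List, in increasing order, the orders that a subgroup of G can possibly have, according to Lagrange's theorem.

|G| = 32 = 2⁵. By Lagrange's theorem the order of any subgroup divides 32; the divisors of 32 are 1, 2, 4, 8, 16, 32.

Answer: 1, 2, 4, 8, 16, 32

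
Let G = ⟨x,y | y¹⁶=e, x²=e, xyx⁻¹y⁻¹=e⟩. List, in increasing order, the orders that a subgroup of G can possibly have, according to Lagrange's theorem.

|G| = 32 = 2⁵. By Lagrange's theorem the order of any subgroup divides 32; the divisors of 32 are 1, 2, 4, 8, 16, 32.

Answer: 1, 2, 4, 8, 16, 32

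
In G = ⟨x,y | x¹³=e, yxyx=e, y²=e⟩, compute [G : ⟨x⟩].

First find ord(x) by computing successive powers:
  x¹ = x, x² = x², x³ = x³, x⁴ = x⁴, x⁵ = x⁵, x⁶ = x⁶, x⁷ = x⁷, x⁸ = x⁸, x⁹ = x⁹, x¹⁰ = x¹⁰, x¹¹ = x¹¹, x¹² = x¹², x¹³ = e.
So |⟨x⟩| = ord(x) = 13. With |G| = 26, by Lagrange [G : ⟨x⟩] = 26/13 = 2.

Answer: 2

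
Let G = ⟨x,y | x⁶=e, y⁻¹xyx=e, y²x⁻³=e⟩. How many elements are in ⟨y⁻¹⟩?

|⟨y⁻¹⟩| equals the order of y⁻¹. Compute successive powers until reaching e:
  (y⁻¹)¹ = y⁻¹, (y⁻¹)² = x³, (y⁻¹)³ = y, (y⁻¹)⁴ = e.
The smallest positive k with (y⁻¹)ᵏ = e is 4, so |⟨y⁻¹⟩| = 4.

Answer: 4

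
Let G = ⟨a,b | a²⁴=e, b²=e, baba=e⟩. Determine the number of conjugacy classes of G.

The conjugacy classes (representative and size) are:
  [e] (size 1), [a²³] (size 2), [a²] (size 2), [a³] (size 2), [a²⁰] (size 2), [a¹⁹] (size 2), [a⁶] (size 2), [a⁷] (size 2), [a⁸] (size 2), [a⁹] (size 2), [a¹⁴] (size 2), [a¹¹] (size 2), [a¹²] (size 1), [a⁴b] (size 12), [a⁵b] (size 12).
Class equation: 1 + 2 + 2 + 2 + 2 + 2 + 2 + 2 + 2 + 2 + 2 + 2 + 1 + 12 + 12 = 48 = |G|. So G has 15 conjugacy classes.

Answer: 15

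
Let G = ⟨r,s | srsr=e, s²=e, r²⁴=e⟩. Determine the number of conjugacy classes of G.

The conjugacy classes (representative and size) are:
  [e] (size 1), [r²³] (size 2), [r²] (size 2), [r³] (size 2), [r²⁰] (size 2), [r¹⁹] (size 2), [r⁶] (size 2), [r⁷] (size 2), [r⁸] (size 2), [r⁹] (size 2), [r¹⁴] (size 2), [r¹¹] (size 2), [r¹²] (size 1), [r⁴s] (size 12), [r⁵s] (size 12).
Class equation: 1 + 2 + 2 + 2 + 2 + 2 + 2 + 2 + 2 + 2 + 2 + 2 + 1 + 12 + 12 = 48 = |G|. So G has 15 conjugacy classes.

Answer: 15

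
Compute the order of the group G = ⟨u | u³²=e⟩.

G is generated by a single element, so G is cyclic. The relator gives u³² = e and no smaller power is forced to be e, so the 32 powers {e, u, u², u³, u⁴, u⁵, u⁶, u⁷, u⁸, u⁹, u²², u²³, u²¹, u²⁰, u²⁴, u²⁵, u²⁶, u²⁷, u²⁸, u²⁹, u³¹, u³⁰, u¹², u¹³, u¹¹, u¹⁰, u¹⁴, u¹⁵, u¹⁶, u¹⁷, u¹⁸, u¹⁹} are distinct. Hence |G| = 32.

Answer: 32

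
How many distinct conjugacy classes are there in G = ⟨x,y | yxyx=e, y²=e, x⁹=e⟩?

The conjugacy classes (representative and size) are:
  [e] (size 1), [x⁸] (size 2), [x⁷] (size 2), [x⁶] (size 2), [x⁵] (size 2), [x⁴y] (size 9).
Class equation: 1 + 2 + 2 + 2 + 2 + 9 = 18 = |G|. So G has 6 conjugacy classes.

Answer: 6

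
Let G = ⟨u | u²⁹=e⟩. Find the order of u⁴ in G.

Compute successive powers until reaching e:
  (u⁴)¹ = u⁴, (u⁴)² = u⁸, (u⁴)³ = u¹², (u⁴)⁴ = u¹⁶, (u⁴)⁵ = u²⁰, (u⁴)⁶ = u²⁴, (u⁴)⁷ = u²⁸, (u⁴)⁸ = u³, (u⁴)⁹ = u⁷, (u⁴)¹⁰ = u¹¹, (u⁴)¹¹ = u¹⁵, (u⁴)¹² = u¹⁹, (u⁴)¹³ = u²³, (u⁴)¹⁴ = u²⁷, (u⁴)¹⁵ = u², (u⁴)¹⁶ = u⁶, (u⁴)¹⁷ = u¹⁰, (u⁴)¹⁸ = u¹⁴, (u⁴)¹⁹ = u¹⁸, (u⁴)²⁰ = u²², (u⁴)²¹ = u²⁶, (u⁴)²² = u, (u⁴)²³ = u⁵, (u⁴)²⁴ = u⁹, (u⁴)²⁵ = u¹³, (u⁴)²⁶ = u¹⁷, (u⁴)²⁷ = u²¹, (u⁴)²⁸ = u²⁵, (u⁴)²⁹ = e.
The smallest positive k with (u⁴)ᵏ = e is 29.

Answer: 29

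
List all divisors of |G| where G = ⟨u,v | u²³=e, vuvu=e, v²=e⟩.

|G| = 46 = 2 · 23. By Lagrange's theorem the order of any subgroup divides 46; the divisors of 46 are 1, 2, 23, 46.

Answer: 1, 2, 23, 46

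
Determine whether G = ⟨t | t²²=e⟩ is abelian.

G has a single generator, so G is cyclic and hence abelian.

Answer: Yes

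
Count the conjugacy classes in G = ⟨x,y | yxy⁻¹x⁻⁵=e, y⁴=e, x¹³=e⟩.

The conjugacy classes (representative and size) are:
  [e] (size 1), [x] (size 4), [x²] (size 4), [x⁹] (size 4), [x¹²y] (size 13), [x⁴y²] (size 13), [x¹²y³] (size 13).
Class equation: 1 + 4 + 4 + 4 + 13 + 13 + 13 = 52 = |G|. So G has 7 conjugacy classes.

Answer: 7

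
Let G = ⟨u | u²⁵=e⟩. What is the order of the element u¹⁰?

Compute successive powers until reaching e:
  (u¹⁰)¹ = u¹⁰, (u¹⁰)² = u²⁰, (u¹⁰)³ = u⁵, (u¹⁰)⁴ = u¹⁵, (u¹⁰)⁵ = e.
The smallest positive k with (u¹⁰)ᵏ = e is 5.

Answer: 5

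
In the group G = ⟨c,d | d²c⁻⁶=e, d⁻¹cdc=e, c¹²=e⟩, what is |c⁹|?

Compute successive powers until reaching e:
  (c⁹)¹ = c⁹, (c⁹)² = c⁶, (c⁹)³ = c³, (c⁹)⁴ = e.
The smallest positive k with (c⁹)ᵏ = e is 4.

Answer: 4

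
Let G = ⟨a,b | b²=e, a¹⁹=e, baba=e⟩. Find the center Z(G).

An element z ∈ Z(G) iff z commutes with every generator.
For example e is central: e·a = a = a·e; e·b = b = b·e.
Whereas a ∉ Z(G) since a·b = ab ≠ a¹⁸b = b·a.
Checking each of the 38 elements this way gives Z(G) = {e}, of order 1.

Answer: {e}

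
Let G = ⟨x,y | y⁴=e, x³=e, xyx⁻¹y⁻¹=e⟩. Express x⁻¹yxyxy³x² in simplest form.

Multiply left to right, reducing at each step:
  (x²) · y = x²y
  (x²y) · x = y
  y · y = y²
  (y²) · x = xy²
  (xy²) · y³ = xy
  (xy) · x² = y

Answer: y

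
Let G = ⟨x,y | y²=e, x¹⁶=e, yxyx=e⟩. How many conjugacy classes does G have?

The conjugacy classes (representative and size) are:
  [e] (size 1), [x¹⁵] (size 2), [x²] (size 2), [x³] (size 2), [x¹²] (size 2), [x⁵] (size 2), [x⁶] (size 2), [x⁷] (size 2), [x⁸] (size 1), [x²y] (size 8), [x¹⁵y] (size 8).
Class equation: 1 + 2 + 2 + 2 + 2 + 2 + 2 + 2 + 1 + 8 + 8 = 32 = |G|. So G has 11 conjugacy classes.

Answer: 11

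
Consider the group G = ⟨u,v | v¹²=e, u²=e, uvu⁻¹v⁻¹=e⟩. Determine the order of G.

Enumerate words in the generators, reducing via the relations: the distinct elements are
  {e, u, v, uv, v², v³, v⁴, v⁵, v⁶, v⁷, v⁸, v⁹, uv², uv³, uv⁴, uv⁵, uv⁶, uv⁷, uv⁸, uv⁹, v¹¹, v¹⁰, uv¹¹, uv¹⁰}.
No further products give new elements, so |G| = 24.

Answer: 24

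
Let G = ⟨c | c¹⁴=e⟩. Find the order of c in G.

Compute successive powers until reaching e:
  c¹ = c, c² = c², c³ = c³, c⁴ = c⁴, c⁵ = c⁵, c⁶ = c⁶, c⁷ = c⁷, c⁸ = c⁸, c⁹ = c⁹, c¹⁰ = c¹⁰, c¹¹ = c¹¹, c¹² = c¹², c¹³ = c¹³, c¹⁴ = e.
The smallest positive k with cᵏ = e is 14.

Answer: 14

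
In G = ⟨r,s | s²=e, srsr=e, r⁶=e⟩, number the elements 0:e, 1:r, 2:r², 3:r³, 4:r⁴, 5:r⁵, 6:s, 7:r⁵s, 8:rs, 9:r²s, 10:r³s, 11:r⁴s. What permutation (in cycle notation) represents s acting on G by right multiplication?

(0 6)(1 8)(2 9)(3 10)(4 11)(5 7)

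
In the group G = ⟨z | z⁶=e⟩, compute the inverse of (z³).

The order of (z³) is 2 (smallest k with (z³)ᵏ = e), so (z³)⁻¹ = (z³)¹ = z³.
Check: (z³) · (z³) → (z³) · z³ = e, giving e as required.

Answer: z³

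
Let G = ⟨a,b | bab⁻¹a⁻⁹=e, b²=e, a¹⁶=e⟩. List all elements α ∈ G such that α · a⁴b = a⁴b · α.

⟨a⁴b⟩ ⊆ C_G(a⁴b) since powers of a⁴b commute with a⁴b; so |C_G(a⁴b)| ≥ |⟨a⁴b⟩| = 4.
By orbit–stabilizer, |C_G(a⁴b)| = |G| / |conj. class of a⁴b| = 32 / 2 = 16.
The 16 elements commuting with a⁴b are {e, a², a⁴, a⁶, a⁸, a¹⁰, a¹², a¹⁴, b, a¹⁰b, a²b, a¹²b, a⁴b, a¹⁴b, a⁶b, a⁸b}.

Answer: {e, a², a⁴, a⁶, a⁸, a¹⁰, a¹², a¹⁴, b, a¹⁰b, a²b, a¹²b, a⁴b, a¹⁴b, a⁶b, a⁸b}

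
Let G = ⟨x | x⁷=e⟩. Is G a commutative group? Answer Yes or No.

G has a single generator, so G is cyclic and hence abelian.

Answer: Yes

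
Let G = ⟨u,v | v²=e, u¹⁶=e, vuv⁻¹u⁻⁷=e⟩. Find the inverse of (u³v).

The order of (u³v) is 4 (smallest k with (u³v)ᵏ = e), so (u³v)⁻¹ = (u³v)³ = u¹¹v.
Check: (u³v) · (u¹¹v) → (u³v) · u¹¹ = v;   v · v = e, giving e as required.

Answer: u¹¹v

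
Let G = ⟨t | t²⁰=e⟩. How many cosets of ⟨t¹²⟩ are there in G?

First find ord(t¹²) by computing successive powers:
  (t¹²)¹ = t¹², (t¹²)² = t⁴, (t¹²)³ = t¹⁶, (t¹²)⁴ = t⁸, (t¹²)⁵ = e.
So |⟨t¹²⟩| = ord(t¹²) = 5. With |G| = 20, by Lagrange [G : ⟨t¹²⟩] = 20/5 = 4.

Answer: 4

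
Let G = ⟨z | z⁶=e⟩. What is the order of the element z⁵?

Compute successive powers until reaching e:
  (z⁵)¹ = z⁵, (z⁵)² = z⁴, (z⁵)³ = z³, (z⁵)⁴ = z², (z⁵)⁵ = z, (z⁵)⁶ = e.
The smallest positive k with (z⁵)ᵏ = e is 6.

Answer: 6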